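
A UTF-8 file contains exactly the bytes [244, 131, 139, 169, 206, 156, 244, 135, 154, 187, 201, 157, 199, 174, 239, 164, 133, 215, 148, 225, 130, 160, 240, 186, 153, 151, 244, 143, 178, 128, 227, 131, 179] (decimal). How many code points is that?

Byte at offset 0: 0xF4 = 11110100 → 4-byte char (#1). Advance 4.
Byte at offset 4: 0xCE = 11001110 → 2-byte char (#2). Advance 2.
Byte at offset 6: 0xF4 = 11110100 → 4-byte char (#3). Advance 4.
Byte at offset 10: 0xC9 = 11001001 → 2-byte char (#4). Advance 2.
Byte at offset 12: 0xC7 = 11000111 → 2-byte char (#5). Advance 2.
Byte at offset 14: 0xEF = 11101111 → 3-byte char (#6). Advance 3.
Byte at offset 17: 0xD7 = 11010111 → 2-byte char (#7). Advance 2.
Byte at offset 19: 0xE1 = 11100001 → 3-byte char (#8). Advance 3.
Byte at offset 22: 0xF0 = 11110000 → 4-byte char (#9). Advance 4.
Byte at offset 26: 0xF4 = 11110100 → 4-byte char (#10). Advance 4.
Byte at offset 30: 0xE3 = 11100011 → 3-byte char (#11). Advance 3.
Reached end at offset 33 after 11 code points.

11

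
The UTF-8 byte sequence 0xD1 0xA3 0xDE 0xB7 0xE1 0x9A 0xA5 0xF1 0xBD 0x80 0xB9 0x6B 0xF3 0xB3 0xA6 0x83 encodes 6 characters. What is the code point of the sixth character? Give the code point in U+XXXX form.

U+F3983

Offset 0: leading byte 0xD1 = 11010001 → 2-byte char #1 = D1 A3.
Offset 2: leading byte 0xDE = 11011110 → 2-byte char #2 = DE B7.
Offset 4: leading byte 0xE1 = 11100001 → 3-byte char #3 = E1 9A A5.
Offset 7: leading byte 0xF1 = 11110001 → 4-byte char #4 = F1 BD 80 B9.
Offset 11: leading byte 0x6B = 01101011 → 1-byte char #5 = 6B.
Offset 12: leading byte 0xF3 = 11110011 → 4-byte char #6 = F3 B3 A6 83.
Leading byte 0xF3 = 11110011 matches 11110xxx → 4-byte sequence.
Byte 1: 0xF3 = 11110011, payload 011 (3 bits).
Byte 2: 0xB3 = 10110011 (10xxxxxx ✓), payload 110011.
Byte 3: 0xA6 = 10100110 (10xxxxxx ✓), payload 100110.
Byte 4: 0x83 = 10000011 (10xxxxxx ✓), payload 000011.
Concatenate: 011110011100110000011 = 0xF3983 (21 bits → U+F3983).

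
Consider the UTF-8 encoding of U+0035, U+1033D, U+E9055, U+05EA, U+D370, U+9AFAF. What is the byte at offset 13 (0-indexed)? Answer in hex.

0xB0

U+0035 → 1-byte form 35 at offsets 0–0.
U+1033D → 4-byte form F0 90 8C BD at offsets 1–4.
U+E9055 → 4-byte form F3 A9 81 95 at offsets 5–8.
U+05EA → 2-byte form D7 AA at offsets 9–10.
U+D370 → 3-byte form ED 8D B0 at offsets 11–13.
Offset 13 falls in char 5's range; it's byte 3 of ED 8D B0 = 0xB0.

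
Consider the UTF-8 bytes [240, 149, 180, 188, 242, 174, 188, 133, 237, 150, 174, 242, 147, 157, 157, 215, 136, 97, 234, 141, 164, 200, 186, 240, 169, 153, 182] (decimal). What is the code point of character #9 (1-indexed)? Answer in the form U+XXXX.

Offset 0: leading byte 0xF0 = 11110000 → 4-byte char #1 = F0 95 B4 BC.
Offset 4: leading byte 0xF2 = 11110010 → 4-byte char #2 = F2 AE BC 85.
Offset 8: leading byte 0xED = 11101101 → 3-byte char #3 = ED 96 AE.
Offset 11: leading byte 0xF2 = 11110010 → 4-byte char #4 = F2 93 9D 9D.
Offset 15: leading byte 0xD7 = 11010111 → 2-byte char #5 = D7 88.
Offset 17: leading byte 0x61 = 01100001 → 1-byte char #6 = 61.
Offset 18: leading byte 0xEA = 11101010 → 3-byte char #7 = EA 8D A4.
Offset 21: leading byte 0xC8 = 11001000 → 2-byte char #8 = C8 BA.
Offset 23: leading byte 0xF0 = 11110000 → 4-byte char #9 = F0 A9 99 B6.
Leading byte 0xF0 = 11110000 matches 11110xxx → 4-byte sequence.
Byte 1: 0xF0 = 11110000, payload 000 (3 bits).
Byte 2: 0xA9 = 10101001 (10xxxxxx ✓), payload 101001.
Byte 3: 0x99 = 10011001 (10xxxxxx ✓), payload 011001.
Byte 4: 0xB6 = 10110110 (10xxxxxx ✓), payload 110110.
Concatenate: 000101001011001110110 = 0x29676 (21 bits → U+29676).

U+29676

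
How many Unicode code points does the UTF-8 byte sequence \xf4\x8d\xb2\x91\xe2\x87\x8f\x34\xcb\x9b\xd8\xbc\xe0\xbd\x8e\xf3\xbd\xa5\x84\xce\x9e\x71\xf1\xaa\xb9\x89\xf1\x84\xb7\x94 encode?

Byte at offset 0: 0xF4 = 11110100 → 4-byte char (#1). Advance 4.
Byte at offset 4: 0xE2 = 11100010 → 3-byte char (#2). Advance 3.
Byte at offset 7: 0x34 = 00110100 → 1-byte char (#3). Advance 1.
Byte at offset 8: 0xCB = 11001011 → 2-byte char (#4). Advance 2.
Byte at offset 10: 0xD8 = 11011000 → 2-byte char (#5). Advance 2.
Byte at offset 12: 0xE0 = 11100000 → 3-byte char (#6). Advance 3.
Byte at offset 15: 0xF3 = 11110011 → 4-byte char (#7). Advance 4.
Byte at offset 19: 0xCE = 11001110 → 2-byte char (#8). Advance 2.
Byte at offset 21: 0x71 = 01110001 → 1-byte char (#9). Advance 1.
Byte at offset 22: 0xF1 = 11110001 → 4-byte char (#10). Advance 4.
Byte at offset 26: 0xF1 = 11110001 → 4-byte char (#11). Advance 4.
Reached end at offset 30 after 11 code points.

11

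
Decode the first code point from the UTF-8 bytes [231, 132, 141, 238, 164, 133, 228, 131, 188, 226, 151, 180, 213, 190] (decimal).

U+710D

Offset 0: leading byte 0xE7 = 11100111 → 3-byte char #1 = E7 84 8D.
Leading byte 0xE7 = 11100111 matches 1110xxxx → 3-byte sequence.
Byte 1: 0xE7 = 11100111, payload 0111 (4 bits).
Byte 2: 0x84 = 10000100 (10xxxxxx ✓), payload 000100.
Byte 3: 0x8D = 10001101 (10xxxxxx ✓), payload 001101.
Concatenate: 0111000100001101 = 0x710D (16 bits → U+710D).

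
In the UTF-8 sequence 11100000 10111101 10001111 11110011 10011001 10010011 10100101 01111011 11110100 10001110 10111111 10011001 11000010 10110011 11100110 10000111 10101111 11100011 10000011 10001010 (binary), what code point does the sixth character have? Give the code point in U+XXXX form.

U+61EF

Offset 0: leading byte 0xE0 = 11100000 → 3-byte char #1 = E0 BD 8F.
Offset 3: leading byte 0xF3 = 11110011 → 4-byte char #2 = F3 99 93 A5.
Offset 7: leading byte 0x7B = 01111011 → 1-byte char #3 = 7B.
Offset 8: leading byte 0xF4 = 11110100 → 4-byte char #4 = F4 8E BF 99.
Offset 12: leading byte 0xC2 = 11000010 → 2-byte char #5 = C2 B3.
Offset 14: leading byte 0xE6 = 11100110 → 3-byte char #6 = E6 87 AF.
Leading byte 0xE6 = 11100110 matches 1110xxxx → 3-byte sequence.
Byte 1: 0xE6 = 11100110, payload 0110 (4 bits).
Byte 2: 0x87 = 10000111 (10xxxxxx ✓), payload 000111.
Byte 3: 0xAF = 10101111 (10xxxxxx ✓), payload 101111.
Concatenate: 0110000111101111 = 0x61EF (16 bits → U+61EF).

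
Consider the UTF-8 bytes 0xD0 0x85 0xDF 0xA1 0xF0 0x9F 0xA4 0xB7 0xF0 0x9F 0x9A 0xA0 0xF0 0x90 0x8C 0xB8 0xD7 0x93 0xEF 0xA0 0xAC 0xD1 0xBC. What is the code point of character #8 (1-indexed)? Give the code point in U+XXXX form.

Offset 0: leading byte 0xD0 = 11010000 → 2-byte char #1 = D0 85.
Offset 2: leading byte 0xDF = 11011111 → 2-byte char #2 = DF A1.
Offset 4: leading byte 0xF0 = 11110000 → 4-byte char #3 = F0 9F A4 B7.
Offset 8: leading byte 0xF0 = 11110000 → 4-byte char #4 = F0 9F 9A A0.
Offset 12: leading byte 0xF0 = 11110000 → 4-byte char #5 = F0 90 8C B8.
Offset 16: leading byte 0xD7 = 11010111 → 2-byte char #6 = D7 93.
Offset 18: leading byte 0xEF = 11101111 → 3-byte char #7 = EF A0 AC.
Offset 21: leading byte 0xD1 = 11010001 → 2-byte char #8 = D1 BC.
Leading byte 0xD1 = 11010001 matches 110xxxxx → 2-byte sequence.
Byte 1: 0xD1 = 11010001, payload 10001 (5 bits).
Byte 2: 0xBC = 10111100 (10xxxxxx ✓), payload 111100.
Concatenate: 10001111100 = 0x47C (11 bits → U+047C).

U+047C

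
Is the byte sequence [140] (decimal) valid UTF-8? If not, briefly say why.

Byte 0x8C = 10001100 has the form 10xxxxxx — a continuation byte — but there is no preceding leading byte.

invalid (continuation byte with no leading byte)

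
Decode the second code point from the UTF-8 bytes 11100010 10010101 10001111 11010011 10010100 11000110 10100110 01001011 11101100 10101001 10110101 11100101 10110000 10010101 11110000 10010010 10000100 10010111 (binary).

Offset 0: leading byte 0xE2 = 11100010 → 3-byte char #1 = E2 95 8F.
Offset 3: leading byte 0xD3 = 11010011 → 2-byte char #2 = D3 94.
Leading byte 0xD3 = 11010011 matches 110xxxxx → 2-byte sequence.
Byte 1: 0xD3 = 11010011, payload 10011 (5 bits).
Byte 2: 0x94 = 10010100 (10xxxxxx ✓), payload 010100.
Concatenate: 10011010100 = 0x4D4 (11 bits → U+04D4).

U+04D4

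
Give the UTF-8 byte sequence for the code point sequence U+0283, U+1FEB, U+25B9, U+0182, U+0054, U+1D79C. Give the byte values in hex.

U+0283: 2-byte form → CA 83.
U+1FEB: 3-byte form → E1 BF AB.
U+25B9: 3-byte form → E2 96 B9.
U+0182: 2-byte form → C6 82.
U+0054: 1-byte form → 54.
U+1D79C: 4-byte form → F0 9D 9E 9C.
Concatenated (15 bytes): CA 83 E1 BF AB E2 96 B9 C6 82 54 F0 9D 9E 9C.

CA 83 E1 BF AB E2 96 B9 C6 82 54 F0 9D 9E 9C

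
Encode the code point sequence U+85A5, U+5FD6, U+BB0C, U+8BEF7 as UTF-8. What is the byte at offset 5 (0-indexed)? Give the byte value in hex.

0x96

U+85A5 → 3-byte form E8 96 A5 at offsets 0–2.
U+5FD6 → 3-byte form E5 BF 96 at offsets 3–5.
Offset 5 falls in char 2's range; it's byte 3 of E5 BF 96 = 0x96.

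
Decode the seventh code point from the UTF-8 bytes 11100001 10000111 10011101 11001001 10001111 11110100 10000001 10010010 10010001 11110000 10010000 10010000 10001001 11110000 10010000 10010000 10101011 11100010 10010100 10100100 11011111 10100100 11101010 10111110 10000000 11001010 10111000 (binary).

U+07E4

Offset 0: leading byte 0xE1 = 11100001 → 3-byte char #1 = E1 87 9D.
Offset 3: leading byte 0xC9 = 11001001 → 2-byte char #2 = C9 8F.
Offset 5: leading byte 0xF4 = 11110100 → 4-byte char #3 = F4 81 92 91.
Offset 9: leading byte 0xF0 = 11110000 → 4-byte char #4 = F0 90 90 89.
Offset 13: leading byte 0xF0 = 11110000 → 4-byte char #5 = F0 90 90 AB.
Offset 17: leading byte 0xE2 = 11100010 → 3-byte char #6 = E2 94 A4.
Offset 20: leading byte 0xDF = 11011111 → 2-byte char #7 = DF A4.
Leading byte 0xDF = 11011111 matches 110xxxxx → 2-byte sequence.
Byte 1: 0xDF = 11011111, payload 11111 (5 bits).
Byte 2: 0xA4 = 10100100 (10xxxxxx ✓), payload 100100.
Concatenate: 11111100100 = 0x7E4 (11 bits → U+07E4).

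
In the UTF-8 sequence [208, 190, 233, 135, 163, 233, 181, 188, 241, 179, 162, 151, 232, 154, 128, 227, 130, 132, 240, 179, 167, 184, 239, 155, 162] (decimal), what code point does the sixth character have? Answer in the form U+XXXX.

Offset 0: leading byte 0xD0 = 11010000 → 2-byte char #1 = D0 BE.
Offset 2: leading byte 0xE9 = 11101001 → 3-byte char #2 = E9 87 A3.
Offset 5: leading byte 0xE9 = 11101001 → 3-byte char #3 = E9 B5 BC.
Offset 8: leading byte 0xF1 = 11110001 → 4-byte char #4 = F1 B3 A2 97.
Offset 12: leading byte 0xE8 = 11101000 → 3-byte char #5 = E8 9A 80.
Offset 15: leading byte 0xE3 = 11100011 → 3-byte char #6 = E3 82 84.
Leading byte 0xE3 = 11100011 matches 1110xxxx → 3-byte sequence.
Byte 1: 0xE3 = 11100011, payload 0011 (4 bits).
Byte 2: 0x82 = 10000010 (10xxxxxx ✓), payload 000010.
Byte 3: 0x84 = 10000100 (10xxxxxx ✓), payload 000100.
Concatenate: 0011000010000100 = 0x3084 (16 bits → U+3084).

U+3084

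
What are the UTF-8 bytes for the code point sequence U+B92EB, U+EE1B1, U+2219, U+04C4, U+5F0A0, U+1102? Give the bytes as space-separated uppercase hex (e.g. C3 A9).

F2 B9 8B AB F3 AE 86 B1 E2 88 99 D3 84 F1 9F 82 A0 E1 84 82

U+B92EB: 4-byte form → F2 B9 8B AB.
U+EE1B1: 4-byte form → F3 AE 86 B1.
U+2219: 3-byte form → E2 88 99.
U+04C4: 2-byte form → D3 84.
U+5F0A0: 4-byte form → F1 9F 82 A0.
U+1102: 3-byte form → E1 84 82.
Concatenated (20 bytes): F2 B9 8B AB F3 AE 86 B1 E2 88 99 D3 84 F1 9F 82 A0 E1 84 82.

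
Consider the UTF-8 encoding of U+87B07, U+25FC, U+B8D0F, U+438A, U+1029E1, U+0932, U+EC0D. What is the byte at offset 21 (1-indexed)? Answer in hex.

0xB2

1-indexed offset 21 is 0-indexed offset 20.
U+87B07 → 4-byte form F2 87 AC 87 at offsets 0–3.
U+25FC → 3-byte form E2 97 BC at offsets 4–6.
U+B8D0F → 4-byte form F2 B8 B4 8F at offsets 7–10.
U+438A → 3-byte form E4 8E 8A at offsets 11–13.
U+1029E1 → 4-byte form F4 82 A7 A1 at offsets 14–17.
U+0932 → 3-byte form E0 A4 B2 at offsets 18–20.
Offset 20 falls in char 6's range; it's byte 3 of E0 A4 B2 = 0xB2.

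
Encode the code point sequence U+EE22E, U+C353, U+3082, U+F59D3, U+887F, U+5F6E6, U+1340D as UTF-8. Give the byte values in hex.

U+EE22E: 4-byte form → F3 AE 88 AE.
U+C353: 3-byte form → EC 8D 93.
U+3082: 3-byte form → E3 82 82.
U+F59D3: 4-byte form → F3 B5 A7 93.
U+887F: 3-byte form → E8 A1 BF.
U+5F6E6: 4-byte form → F1 9F 9B A6.
U+1340D: 4-byte form → F0 93 90 8D.
Concatenated (25 bytes): F3 AE 88 AE EC 8D 93 E3 82 82 F3 B5 A7 93 E8 A1 BF F1 9F 9B A6 F0 93 90 8D.

F3 AE 88 AE EC 8D 93 E3 82 82 F3 B5 A7 93 E8 A1 BF F1 9F 9B A6 F0 93 90 8D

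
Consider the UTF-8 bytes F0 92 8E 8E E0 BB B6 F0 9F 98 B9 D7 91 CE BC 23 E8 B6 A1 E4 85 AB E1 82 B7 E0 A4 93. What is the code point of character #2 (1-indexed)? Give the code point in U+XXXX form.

U+0EF6

Offset 0: leading byte 0xF0 = 11110000 → 4-byte char #1 = F0 92 8E 8E.
Offset 4: leading byte 0xE0 = 11100000 → 3-byte char #2 = E0 BB B6.
Leading byte 0xE0 = 11100000 matches 1110xxxx → 3-byte sequence.
Byte 1: 0xE0 = 11100000, payload 0000 (4 bits).
Byte 2: 0xBB = 10111011 (10xxxxxx ✓), payload 111011.
Byte 3: 0xB6 = 10110110 (10xxxxxx ✓), payload 110110.
Concatenate: 0000111011110110 = 0xEF6 (16 bits → U+0EF6).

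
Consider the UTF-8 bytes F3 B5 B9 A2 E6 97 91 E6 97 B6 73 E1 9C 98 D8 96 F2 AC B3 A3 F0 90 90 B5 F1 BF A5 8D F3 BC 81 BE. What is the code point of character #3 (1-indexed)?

Offset 0: leading byte 0xF3 = 11110011 → 4-byte char #1 = F3 B5 B9 A2.
Offset 4: leading byte 0xE6 = 11100110 → 3-byte char #2 = E6 97 91.
Offset 7: leading byte 0xE6 = 11100110 → 3-byte char #3 = E6 97 B6.
Leading byte 0xE6 = 11100110 matches 1110xxxx → 3-byte sequence.
Byte 1: 0xE6 = 11100110, payload 0110 (4 bits).
Byte 2: 0x97 = 10010111 (10xxxxxx ✓), payload 010111.
Byte 3: 0xB6 = 10110110 (10xxxxxx ✓), payload 110110.
Concatenate: 0110010111110110 = 0x65F6 (16 bits → U+65F6).

U+65F6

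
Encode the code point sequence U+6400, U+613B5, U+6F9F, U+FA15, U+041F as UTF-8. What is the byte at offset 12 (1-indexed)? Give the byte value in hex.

1-indexed offset 12 is 0-indexed offset 11.
U+6400 → 3-byte form E6 90 80 at offsets 0–2.
U+613B5 → 4-byte form F1 A1 8E B5 at offsets 3–6.
U+6F9F → 3-byte form E6 BE 9F at offsets 7–9.
U+FA15 → 3-byte form EF A8 95 at offsets 10–12.
Offset 11 falls in char 4's range; it's byte 2 of EF A8 95 = 0xA8.

0xA8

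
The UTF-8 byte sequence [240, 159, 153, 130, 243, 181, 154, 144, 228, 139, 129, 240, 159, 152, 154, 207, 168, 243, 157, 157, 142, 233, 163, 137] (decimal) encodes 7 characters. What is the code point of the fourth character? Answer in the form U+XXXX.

Offset 0: leading byte 0xF0 = 11110000 → 4-byte char #1 = F0 9F 99 82.
Offset 4: leading byte 0xF3 = 11110011 → 4-byte char #2 = F3 B5 9A 90.
Offset 8: leading byte 0xE4 = 11100100 → 3-byte char #3 = E4 8B 81.
Offset 11: leading byte 0xF0 = 11110000 → 4-byte char #4 = F0 9F 98 9A.
Leading byte 0xF0 = 11110000 matches 11110xxx → 4-byte sequence.
Byte 1: 0xF0 = 11110000, payload 000 (3 bits).
Byte 2: 0x9F = 10011111 (10xxxxxx ✓), payload 011111.
Byte 3: 0x98 = 10011000 (10xxxxxx ✓), payload 011000.
Byte 4: 0x9A = 10011010 (10xxxxxx ✓), payload 011010.
Concatenate: 000011111011000011010 = 0x1F61A (21 bits → U+1F61A).

U+1F61A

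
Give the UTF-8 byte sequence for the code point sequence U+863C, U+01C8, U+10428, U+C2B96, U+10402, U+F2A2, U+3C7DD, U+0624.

E8 98 BC C7 88 F0 90 90 A8 F3 82 AE 96 F0 90 90 82 EF 8A A2 F0 BC 9F 9D D8 A4

U+863C: 3-byte form → E8 98 BC.
U+01C8: 2-byte form → C7 88.
U+10428: 4-byte form → F0 90 90 A8.
U+C2B96: 4-byte form → F3 82 AE 96.
U+10402: 4-byte form → F0 90 90 82.
U+F2A2: 3-byte form → EF 8A A2.
U+3C7DD: 4-byte form → F0 BC 9F 9D.
U+0624: 2-byte form → D8 A4.
Concatenated (26 bytes): E8 98 BC C7 88 F0 90 90 A8 F3 82 AE 96 F0 90 90 82 EF 8A A2 F0 BC 9F 9D D8 A4.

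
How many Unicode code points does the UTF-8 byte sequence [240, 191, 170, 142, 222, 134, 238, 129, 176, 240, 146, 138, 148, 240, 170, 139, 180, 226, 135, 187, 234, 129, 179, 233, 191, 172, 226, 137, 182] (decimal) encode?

9

Byte at offset 0: 0xF0 = 11110000 → 4-byte char (#1). Advance 4.
Byte at offset 4: 0xDE = 11011110 → 2-byte char (#2). Advance 2.
Byte at offset 6: 0xEE = 11101110 → 3-byte char (#3). Advance 3.
Byte at offset 9: 0xF0 = 11110000 → 4-byte char (#4). Advance 4.
Byte at offset 13: 0xF0 = 11110000 → 4-byte char (#5). Advance 4.
Byte at offset 17: 0xE2 = 11100010 → 3-byte char (#6). Advance 3.
Byte at offset 20: 0xEA = 11101010 → 3-byte char (#7). Advance 3.
Byte at offset 23: 0xE9 = 11101001 → 3-byte char (#8). Advance 3.
Byte at offset 26: 0xE2 = 11100010 → 3-byte char (#9). Advance 3.
Reached end at offset 29 after 9 code points.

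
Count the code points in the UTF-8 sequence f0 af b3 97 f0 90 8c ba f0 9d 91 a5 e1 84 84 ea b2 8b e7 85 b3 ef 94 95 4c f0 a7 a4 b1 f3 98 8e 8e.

Byte at offset 0: 0xF0 = 11110000 → 4-byte char (#1). Advance 4.
Byte at offset 4: 0xF0 = 11110000 → 4-byte char (#2). Advance 4.
Byte at offset 8: 0xF0 = 11110000 → 4-byte char (#3). Advance 4.
Byte at offset 12: 0xE1 = 11100001 → 3-byte char (#4). Advance 3.
Byte at offset 15: 0xEA = 11101010 → 3-byte char (#5). Advance 3.
Byte at offset 18: 0xE7 = 11100111 → 3-byte char (#6). Advance 3.
Byte at offset 21: 0xEF = 11101111 → 3-byte char (#7). Advance 3.
Byte at offset 24: 0x4C = 01001100 → 1-byte char (#8). Advance 1.
Byte at offset 25: 0xF0 = 11110000 → 4-byte char (#9). Advance 4.
Byte at offset 29: 0xF3 = 11110011 → 4-byte char (#10). Advance 4.
Reached end at offset 33 after 10 code points.

10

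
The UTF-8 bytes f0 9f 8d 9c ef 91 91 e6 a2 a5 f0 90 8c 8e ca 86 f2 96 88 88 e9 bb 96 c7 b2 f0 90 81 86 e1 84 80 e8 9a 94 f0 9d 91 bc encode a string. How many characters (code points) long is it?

12

Byte at offset 0: 0xF0 = 11110000 → 4-byte char (#1). Advance 4.
Byte at offset 4: 0xEF = 11101111 → 3-byte char (#2). Advance 3.
Byte at offset 7: 0xE6 = 11100110 → 3-byte char (#3). Advance 3.
Byte at offset 10: 0xF0 = 11110000 → 4-byte char (#4). Advance 4.
Byte at offset 14: 0xCA = 11001010 → 2-byte char (#5). Advance 2.
Byte at offset 16: 0xF2 = 11110010 → 4-byte char (#6). Advance 4.
Byte at offset 20: 0xE9 = 11101001 → 3-byte char (#7). Advance 3.
Byte at offset 23: 0xC7 = 11000111 → 2-byte char (#8). Advance 2.
Byte at offset 25: 0xF0 = 11110000 → 4-byte char (#9). Advance 4.
Byte at offset 29: 0xE1 = 11100001 → 3-byte char (#10). Advance 3.
Byte at offset 32: 0xE8 = 11101000 → 3-byte char (#11). Advance 3.
Byte at offset 35: 0xF0 = 11110000 → 4-byte char (#12). Advance 4.
Reached end at offset 39 after 12 code points.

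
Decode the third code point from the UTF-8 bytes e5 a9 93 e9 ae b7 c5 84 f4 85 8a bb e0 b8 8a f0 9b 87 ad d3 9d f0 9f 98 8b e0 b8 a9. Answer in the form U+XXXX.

U+0144

Offset 0: leading byte 0xE5 = 11100101 → 3-byte char #1 = E5 A9 93.
Offset 3: leading byte 0xE9 = 11101001 → 3-byte char #2 = E9 AE B7.
Offset 6: leading byte 0xC5 = 11000101 → 2-byte char #3 = C5 84.
Leading byte 0xC5 = 11000101 matches 110xxxxx → 2-byte sequence.
Byte 1: 0xC5 = 11000101, payload 00101 (5 bits).
Byte 2: 0x84 = 10000100 (10xxxxxx ✓), payload 000100.
Concatenate: 00101000100 = 0x144 (11 bits → U+0144).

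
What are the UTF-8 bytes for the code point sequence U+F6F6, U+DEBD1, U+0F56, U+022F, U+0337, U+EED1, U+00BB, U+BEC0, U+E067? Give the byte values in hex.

EF 9B B6 F3 9E AF 91 E0 BD 96 C8 AF CC B7 EE BB 91 C2 BB EB BB 80 EE 81 A7

U+F6F6: 3-byte form → EF 9B B6.
U+DEBD1: 4-byte form → F3 9E AF 91.
U+0F56: 3-byte form → E0 BD 96.
U+022F: 2-byte form → C8 AF.
U+0337: 2-byte form → CC B7.
U+EED1: 3-byte form → EE BB 91.
U+00BB: 2-byte form → C2 BB.
U+BEC0: 3-byte form → EB BB 80.
U+E067: 3-byte form → EE 81 A7.
Concatenated (25 bytes): EF 9B B6 F3 9E AF 91 E0 BD 96 C8 AF CC B7 EE BB 91 C2 BB EB BB 80 EE 81 A7.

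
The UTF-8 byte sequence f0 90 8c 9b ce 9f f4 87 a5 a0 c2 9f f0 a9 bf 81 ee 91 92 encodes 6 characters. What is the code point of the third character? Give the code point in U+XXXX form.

U+107960

Offset 0: leading byte 0xF0 = 11110000 → 4-byte char #1 = F0 90 8C 9B.
Offset 4: leading byte 0xCE = 11001110 → 2-byte char #2 = CE 9F.
Offset 6: leading byte 0xF4 = 11110100 → 4-byte char #3 = F4 87 A5 A0.
Leading byte 0xF4 = 11110100 matches 11110xxx → 4-byte sequence.
Byte 1: 0xF4 = 11110100, payload 100 (3 bits).
Byte 2: 0x87 = 10000111 (10xxxxxx ✓), payload 000111.
Byte 3: 0xA5 = 10100101 (10xxxxxx ✓), payload 100101.
Byte 4: 0xA0 = 10100000 (10xxxxxx ✓), payload 100000.
Concatenate: 100000111100101100000 = 0x107960 (21 bits → U+107960).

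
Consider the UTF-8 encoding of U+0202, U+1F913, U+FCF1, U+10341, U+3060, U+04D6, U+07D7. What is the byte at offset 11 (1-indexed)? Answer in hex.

1-indexed offset 11 is 0-indexed offset 10.
U+0202 → 2-byte form C8 82 at offsets 0–1.
U+1F913 → 4-byte form F0 9F A4 93 at offsets 2–5.
U+FCF1 → 3-byte form EF B3 B1 at offsets 6–8.
U+10341 → 4-byte form F0 90 8D 81 at offsets 9–12.
Offset 10 falls in char 4's range; it's byte 2 of F0 90 8D 81 = 0x90.

0x90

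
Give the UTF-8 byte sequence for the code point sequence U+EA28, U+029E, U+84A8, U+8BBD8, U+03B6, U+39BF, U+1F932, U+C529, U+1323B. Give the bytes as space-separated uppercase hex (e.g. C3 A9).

U+EA28: 3-byte form → EE A8 A8.
U+029E: 2-byte form → CA 9E.
U+84A8: 3-byte form → E8 92 A8.
U+8BBD8: 4-byte form → F2 8B AF 98.
U+03B6: 2-byte form → CE B6.
U+39BF: 3-byte form → E3 A6 BF.
U+1F932: 4-byte form → F0 9F A4 B2.
U+C529: 3-byte form → EC 94 A9.
U+1323B: 4-byte form → F0 93 88 BB.
Concatenated (28 bytes): EE A8 A8 CA 9E E8 92 A8 F2 8B AF 98 CE B6 E3 A6 BF F0 9F A4 B2 EC 94 A9 F0 93 88 BB.

EE A8 A8 CA 9E E8 92 A8 F2 8B AF 98 CE B6 E3 A6 BF F0 9F A4 B2 EC 94 A9 F0 93 88 BB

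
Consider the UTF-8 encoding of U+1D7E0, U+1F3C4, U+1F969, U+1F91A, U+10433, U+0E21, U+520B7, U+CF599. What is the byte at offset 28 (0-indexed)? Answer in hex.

U+1D7E0 → 4-byte form F0 9D 9F A0 at offsets 0–3.
U+1F3C4 → 4-byte form F0 9F 8F 84 at offsets 4–7.
U+1F969 → 4-byte form F0 9F A5 A9 at offsets 8–11.
U+1F91A → 4-byte form F0 9F A4 9A at offsets 12–15.
U+10433 → 4-byte form F0 90 90 B3 at offsets 16–19.
U+0E21 → 3-byte form E0 B8 A1 at offsets 20–22.
U+520B7 → 4-byte form F1 92 82 B7 at offsets 23–26.
U+CF599 → 4-byte form F3 8F 96 99 at offsets 27–30.
Offset 28 falls in char 8's range; it's byte 2 of F3 8F 96 99 = 0x8F.

0x8F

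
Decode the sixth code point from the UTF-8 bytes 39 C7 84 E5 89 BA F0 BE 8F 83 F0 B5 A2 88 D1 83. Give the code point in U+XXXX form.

Offset 0: leading byte 0x39 = 00111001 → 1-byte char #1 = 39.
Offset 1: leading byte 0xC7 = 11000111 → 2-byte char #2 = C7 84.
Offset 3: leading byte 0xE5 = 11100101 → 3-byte char #3 = E5 89 BA.
Offset 6: leading byte 0xF0 = 11110000 → 4-byte char #4 = F0 BE 8F 83.
Offset 10: leading byte 0xF0 = 11110000 → 4-byte char #5 = F0 B5 A2 88.
Offset 14: leading byte 0xD1 = 11010001 → 2-byte char #6 = D1 83.
Leading byte 0xD1 = 11010001 matches 110xxxxx → 2-byte sequence.
Byte 1: 0xD1 = 11010001, payload 10001 (5 bits).
Byte 2: 0x83 = 10000011 (10xxxxxx ✓), payload 000011.
Concatenate: 10001000011 = 0x443 (11 bits → U+0443).

U+0443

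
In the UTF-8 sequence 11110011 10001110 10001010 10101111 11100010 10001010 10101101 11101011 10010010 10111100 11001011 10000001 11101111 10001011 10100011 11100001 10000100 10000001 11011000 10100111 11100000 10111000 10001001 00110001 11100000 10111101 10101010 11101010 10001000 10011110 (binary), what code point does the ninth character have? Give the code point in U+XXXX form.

Offset 0: leading byte 0xF3 = 11110011 → 4-byte char #1 = F3 8E 8A AF.
Offset 4: leading byte 0xE2 = 11100010 → 3-byte char #2 = E2 8A AD.
Offset 7: leading byte 0xEB = 11101011 → 3-byte char #3 = EB 92 BC.
Offset 10: leading byte 0xCB = 11001011 → 2-byte char #4 = CB 81.
Offset 12: leading byte 0xEF = 11101111 → 3-byte char #5 = EF 8B A3.
Offset 15: leading byte 0xE1 = 11100001 → 3-byte char #6 = E1 84 81.
Offset 18: leading byte 0xD8 = 11011000 → 2-byte char #7 = D8 A7.
Offset 20: leading byte 0xE0 = 11100000 → 3-byte char #8 = E0 B8 89.
Offset 23: leading byte 0x31 = 00110001 → 1-byte char #9 = 31.
Leading byte 0x31 = 00110001 matches 0xxxxxxx → 1-byte sequence.
Byte 1: 0x31 = 00110001, payload 0110001 (7 bits).
Concatenate: 0110001 = 0x31 (7 bits → U+0031).

U+0031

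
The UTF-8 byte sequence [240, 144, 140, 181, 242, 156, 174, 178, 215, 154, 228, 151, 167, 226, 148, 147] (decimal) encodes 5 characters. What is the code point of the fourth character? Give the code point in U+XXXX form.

Offset 0: leading byte 0xF0 = 11110000 → 4-byte char #1 = F0 90 8C B5.
Offset 4: leading byte 0xF2 = 11110010 → 4-byte char #2 = F2 9C AE B2.
Offset 8: leading byte 0xD7 = 11010111 → 2-byte char #3 = D7 9A.
Offset 10: leading byte 0xE4 = 11100100 → 3-byte char #4 = E4 97 A7.
Leading byte 0xE4 = 11100100 matches 1110xxxx → 3-byte sequence.
Byte 1: 0xE4 = 11100100, payload 0100 (4 bits).
Byte 2: 0x97 = 10010111 (10xxxxxx ✓), payload 010111.
Byte 3: 0xA7 = 10100111 (10xxxxxx ✓), payload 100111.
Concatenate: 0100010111100111 = 0x45E7 (16 bits → U+45E7).

U+45E7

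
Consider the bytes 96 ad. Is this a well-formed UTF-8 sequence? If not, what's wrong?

Byte 0x96 = 10010110 has the form 10xxxxxx — a continuation byte — but there is no preceding leading byte.

invalid (continuation byte with no leading byte)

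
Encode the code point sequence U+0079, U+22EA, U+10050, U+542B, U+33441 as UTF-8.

79 E2 8B AA F0 90 81 90 E5 90 AB F0 B3 91 81

U+0079: 1-byte form → 79.
U+22EA: 3-byte form → E2 8B AA.
U+10050: 4-byte form → F0 90 81 90.
U+542B: 3-byte form → E5 90 AB.
U+33441: 4-byte form → F0 B3 91 81.
Concatenated (15 bytes): 79 E2 8B AA F0 90 81 90 E5 90 AB F0 B3 91 81.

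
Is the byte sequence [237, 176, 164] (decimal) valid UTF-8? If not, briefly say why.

Structurally a 3-byte sequence; payload = 0xDC24.
But 0xDC24 is in U+D800–U+DFFF, the surrogate range. Surrogates are not Unicode scalar values and are forbidden in UTF-8.

invalid (encodes a surrogate (U+D800–U+DFFF))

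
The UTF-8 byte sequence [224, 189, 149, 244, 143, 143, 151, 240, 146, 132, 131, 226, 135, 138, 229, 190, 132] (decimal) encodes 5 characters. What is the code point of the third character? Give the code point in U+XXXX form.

U+12103

Offset 0: leading byte 0xE0 = 11100000 → 3-byte char #1 = E0 BD 95.
Offset 3: leading byte 0xF4 = 11110100 → 4-byte char #2 = F4 8F 8F 97.
Offset 7: leading byte 0xF0 = 11110000 → 4-byte char #3 = F0 92 84 83.
Leading byte 0xF0 = 11110000 matches 11110xxx → 4-byte sequence.
Byte 1: 0xF0 = 11110000, payload 000 (3 bits).
Byte 2: 0x92 = 10010010 (10xxxxxx ✓), payload 010010.
Byte 3: 0x84 = 10000100 (10xxxxxx ✓), payload 000100.
Byte 4: 0x83 = 10000011 (10xxxxxx ✓), payload 000011.
Concatenate: 000010010000100000011 = 0x12103 (21 bits → U+12103).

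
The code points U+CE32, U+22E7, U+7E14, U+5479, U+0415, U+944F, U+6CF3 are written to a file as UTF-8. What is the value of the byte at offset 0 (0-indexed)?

0xEC

U+CE32 → 3-byte form EC B8 B2 at offsets 0–2.
Offset 0 falls in char 1's range; it's byte 1 of EC B8 B2 = 0xEC.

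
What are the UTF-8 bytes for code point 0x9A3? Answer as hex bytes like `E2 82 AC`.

U+09A3 = 0x9A3 = 2467 decimal. In range U+0800–U+FFFF → 3-byte form: 1110xxxx 10xxxxxx 10xxxxxx.
Binary (16 bits): 0000100110100011.
Split 4+6+6: 0000 | 100110 | 100011.
Byte 1: 11100000 = 0xE0.
Byte 2: 10100110 = 0xA6.
Byte 3: 10100011 = 0xA3.

E0 A6 A3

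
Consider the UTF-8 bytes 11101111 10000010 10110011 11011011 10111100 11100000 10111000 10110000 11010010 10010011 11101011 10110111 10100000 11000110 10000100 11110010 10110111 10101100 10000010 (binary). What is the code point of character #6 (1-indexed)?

Offset 0: leading byte 0xEF = 11101111 → 3-byte char #1 = EF 82 B3.
Offset 3: leading byte 0xDB = 11011011 → 2-byte char #2 = DB BC.
Offset 5: leading byte 0xE0 = 11100000 → 3-byte char #3 = E0 B8 B0.
Offset 8: leading byte 0xD2 = 11010010 → 2-byte char #4 = D2 93.
Offset 10: leading byte 0xEB = 11101011 → 3-byte char #5 = EB B7 A0.
Offset 13: leading byte 0xC6 = 11000110 → 2-byte char #6 = C6 84.
Leading byte 0xC6 = 11000110 matches 110xxxxx → 2-byte sequence.
Byte 1: 0xC6 = 11000110, payload 00110 (5 bits).
Byte 2: 0x84 = 10000100 (10xxxxxx ✓), payload 000100.
Concatenate: 00110000100 = 0x184 (11 bits → U+0184).

U+0184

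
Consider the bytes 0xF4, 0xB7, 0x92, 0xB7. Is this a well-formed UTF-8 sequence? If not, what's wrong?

invalid (encodes a value above U+10FFFF)

Leading byte 0xF4 = 11110100 → 4-byte form.
Payload = 0x1374B7, which exceeds U+10FFFF, the maximum Unicode code point. (Leading bytes F5–FF, or F4 followed by ≥ 0x90, are invalid.)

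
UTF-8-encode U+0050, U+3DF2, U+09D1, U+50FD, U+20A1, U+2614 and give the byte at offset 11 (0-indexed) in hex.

U+0050 → 1-byte form 50 at offsets 0–0.
U+3DF2 → 3-byte form E3 B7 B2 at offsets 1–3.
U+09D1 → 3-byte form E0 A7 91 at offsets 4–6.
U+50FD → 3-byte form E5 83 BD at offsets 7–9.
U+20A1 → 3-byte form E2 82 A1 at offsets 10–12.
Offset 11 falls in char 5's range; it's byte 2 of E2 82 A1 = 0x82.

0x82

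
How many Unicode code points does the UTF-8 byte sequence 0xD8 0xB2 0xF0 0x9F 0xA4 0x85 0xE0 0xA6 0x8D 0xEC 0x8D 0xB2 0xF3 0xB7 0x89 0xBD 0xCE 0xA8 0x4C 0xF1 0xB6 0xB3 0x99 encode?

Byte at offset 0: 0xD8 = 11011000 → 2-byte char (#1). Advance 2.
Byte at offset 2: 0xF0 = 11110000 → 4-byte char (#2). Advance 4.
Byte at offset 6: 0xE0 = 11100000 → 3-byte char (#3). Advance 3.
Byte at offset 9: 0xEC = 11101100 → 3-byte char (#4). Advance 3.
Byte at offset 12: 0xF3 = 11110011 → 4-byte char (#5). Advance 4.
Byte at offset 16: 0xCE = 11001110 → 2-byte char (#6). Advance 2.
Byte at offset 18: 0x4C = 01001100 → 1-byte char (#7). Advance 1.
Byte at offset 19: 0xF1 = 11110001 → 4-byte char (#8). Advance 4.
Reached end at offset 23 after 8 code points.

8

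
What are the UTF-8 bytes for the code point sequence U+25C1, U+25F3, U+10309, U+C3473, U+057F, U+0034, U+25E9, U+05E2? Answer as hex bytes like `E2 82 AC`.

U+25C1: 3-byte form → E2 97 81.
U+25F3: 3-byte form → E2 97 B3.
U+10309: 4-byte form → F0 90 8C 89.
U+C3473: 4-byte form → F3 83 91 B3.
U+057F: 2-byte form → D5 BF.
U+0034: 1-byte form → 34.
U+25E9: 3-byte form → E2 97 A9.
U+05E2: 2-byte form → D7 A2.
Concatenated (22 bytes): E2 97 81 E2 97 B3 F0 90 8C 89 F3 83 91 B3 D5 BF 34 E2 97 A9 D7 A2.

E2 97 81 E2 97 B3 F0 90 8C 89 F3 83 91 B3 D5 BF 34 E2 97 A9 D7 A2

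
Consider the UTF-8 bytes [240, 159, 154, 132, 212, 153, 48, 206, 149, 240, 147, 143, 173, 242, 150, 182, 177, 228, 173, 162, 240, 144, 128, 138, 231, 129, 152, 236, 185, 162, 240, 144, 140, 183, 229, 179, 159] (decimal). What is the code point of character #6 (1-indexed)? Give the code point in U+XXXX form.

Offset 0: leading byte 0xF0 = 11110000 → 4-byte char #1 = F0 9F 9A 84.
Offset 4: leading byte 0xD4 = 11010100 → 2-byte char #2 = D4 99.
Offset 6: leading byte 0x30 = 00110000 → 1-byte char #3 = 30.
Offset 7: leading byte 0xCE = 11001110 → 2-byte char #4 = CE 95.
Offset 9: leading byte 0xF0 = 11110000 → 4-byte char #5 = F0 93 8F AD.
Offset 13: leading byte 0xF2 = 11110010 → 4-byte char #6 = F2 96 B6 B1.
Leading byte 0xF2 = 11110010 matches 11110xxx → 4-byte sequence.
Byte 1: 0xF2 = 11110010, payload 010 (3 bits).
Byte 2: 0x96 = 10010110 (10xxxxxx ✓), payload 010110.
Byte 3: 0xB6 = 10110110 (10xxxxxx ✓), payload 110110.
Byte 4: 0xB1 = 10110001 (10xxxxxx ✓), payload 110001.
Concatenate: 010010110110110110001 = 0x96DB1 (21 bits → U+96DB1).

U+96DB1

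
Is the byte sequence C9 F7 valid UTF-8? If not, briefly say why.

Leading byte 0xC9 = 11001001 → 2-byte form.
Byte 2 is 0xF7 = 11110111, which is not 10xxxxxx — expected a continuation byte.

invalid (non-continuation byte where continuation expected)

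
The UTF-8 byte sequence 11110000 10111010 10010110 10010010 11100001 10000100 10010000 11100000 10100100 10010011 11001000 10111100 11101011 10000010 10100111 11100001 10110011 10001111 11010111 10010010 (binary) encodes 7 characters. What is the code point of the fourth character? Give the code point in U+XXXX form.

U+023C

Offset 0: leading byte 0xF0 = 11110000 → 4-byte char #1 = F0 BA 96 92.
Offset 4: leading byte 0xE1 = 11100001 → 3-byte char #2 = E1 84 90.
Offset 7: leading byte 0xE0 = 11100000 → 3-byte char #3 = E0 A4 93.
Offset 10: leading byte 0xC8 = 11001000 → 2-byte char #4 = C8 BC.
Leading byte 0xC8 = 11001000 matches 110xxxxx → 2-byte sequence.
Byte 1: 0xC8 = 11001000, payload 01000 (5 bits).
Byte 2: 0xBC = 10111100 (10xxxxxx ✓), payload 111100.
Concatenate: 01000111100 = 0x23C (11 bits → U+023C).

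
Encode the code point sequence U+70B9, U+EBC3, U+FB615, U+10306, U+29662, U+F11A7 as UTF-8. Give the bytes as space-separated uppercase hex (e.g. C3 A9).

E7 82 B9 EE AF 83 F3 BB 98 95 F0 90 8C 86 F0 A9 99 A2 F3 B1 86 A7

U+70B9: 3-byte form → E7 82 B9.
U+EBC3: 3-byte form → EE AF 83.
U+FB615: 4-byte form → F3 BB 98 95.
U+10306: 4-byte form → F0 90 8C 86.
U+29662: 4-byte form → F0 A9 99 A2.
U+F11A7: 4-byte form → F3 B1 86 A7.
Concatenated (22 bytes): E7 82 B9 EE AF 83 F3 BB 98 95 F0 90 8C 86 F0 A9 99 A2 F3 B1 86 A7.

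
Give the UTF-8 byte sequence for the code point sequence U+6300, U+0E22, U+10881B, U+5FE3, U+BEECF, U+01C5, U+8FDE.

U+6300: 3-byte form → E6 8C 80.
U+0E22: 3-byte form → E0 B8 A2.
U+10881B: 4-byte form → F4 88 A0 9B.
U+5FE3: 3-byte form → E5 BF A3.
U+BEECF: 4-byte form → F2 BE BB 8F.
U+01C5: 2-byte form → C7 85.
U+8FDE: 3-byte form → E8 BF 9E.
Concatenated (22 bytes): E6 8C 80 E0 B8 A2 F4 88 A0 9B E5 BF A3 F2 BE BB 8F C7 85 E8 BF 9E.

E6 8C 80 E0 B8 A2 F4 88 A0 9B E5 BF A3 F2 BE BB 8F C7 85 E8 BF 9E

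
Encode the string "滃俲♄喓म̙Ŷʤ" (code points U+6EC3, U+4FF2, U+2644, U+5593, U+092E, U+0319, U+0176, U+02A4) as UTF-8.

E6 BB 83 E4 BF B2 E2 99 84 E5 96 93 E0 A4 AE CC 99 C5 B6 CA A4

U+6EC3: 3-byte form → E6 BB 83.
U+4FF2: 3-byte form → E4 BF B2.
U+2644: 3-byte form → E2 99 84.
U+5593: 3-byte form → E5 96 93.
U+092E: 3-byte form → E0 A4 AE.
U+0319: 2-byte form → CC 99.
U+0176: 2-byte form → C5 B6.
U+02A4: 2-byte form → CA A4.
Concatenated (21 bytes): E6 BB 83 E4 BF B2 E2 99 84 E5 96 93 E0 A4 AE CC 99 C5 B6 CA A4.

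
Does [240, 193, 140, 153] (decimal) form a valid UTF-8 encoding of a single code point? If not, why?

Leading byte 0xF0 = 11110000 → 4-byte form.
Byte 2 is 0xC1 = 11000001, which is not 10xxxxxx — expected a continuation byte.

invalid (non-continuation byte where continuation expected)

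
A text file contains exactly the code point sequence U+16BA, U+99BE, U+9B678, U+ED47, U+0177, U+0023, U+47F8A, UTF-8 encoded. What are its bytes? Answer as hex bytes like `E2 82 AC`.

E1 9A BA E9 A6 BE F2 9B 99 B8 EE B5 87 C5 B7 23 F1 87 BE 8A

U+16BA: 3-byte form → E1 9A BA.
U+99BE: 3-byte form → E9 A6 BE.
U+9B678: 4-byte form → F2 9B 99 B8.
U+ED47: 3-byte form → EE B5 87.
U+0177: 2-byte form → C5 B7.
U+0023: 1-byte form → 23.
U+47F8A: 4-byte form → F1 87 BE 8A.
Concatenated (20 bytes): E1 9A BA E9 A6 BE F2 9B 99 B8 EE B5 87 C5 B7 23 F1 87 BE 8A.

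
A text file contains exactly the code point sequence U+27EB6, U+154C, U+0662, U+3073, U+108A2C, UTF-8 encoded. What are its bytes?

U+27EB6: 4-byte form → F0 A7 BA B6.
U+154C: 3-byte form → E1 95 8C.
U+0662: 2-byte form → D9 A2.
U+3073: 3-byte form → E3 81 B3.
U+108A2C: 4-byte form → F4 88 A8 AC.
Concatenated (16 bytes): F0 A7 BA B6 E1 95 8C D9 A2 E3 81 B3 F4 88 A8 AC.

F0 A7 BA B6 E1 95 8C D9 A2 E3 81 B3 F4 88 A8 AC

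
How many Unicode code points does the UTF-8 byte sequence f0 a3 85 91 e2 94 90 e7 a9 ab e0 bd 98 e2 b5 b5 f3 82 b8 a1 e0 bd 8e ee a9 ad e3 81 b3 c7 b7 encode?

10

Byte at offset 0: 0xF0 = 11110000 → 4-byte char (#1). Advance 4.
Byte at offset 4: 0xE2 = 11100010 → 3-byte char (#2). Advance 3.
Byte at offset 7: 0xE7 = 11100111 → 3-byte char (#3). Advance 3.
Byte at offset 10: 0xE0 = 11100000 → 3-byte char (#4). Advance 3.
Byte at offset 13: 0xE2 = 11100010 → 3-byte char (#5). Advance 3.
Byte at offset 16: 0xF3 = 11110011 → 4-byte char (#6). Advance 4.
Byte at offset 20: 0xE0 = 11100000 → 3-byte char (#7). Advance 3.
Byte at offset 23: 0xEE = 11101110 → 3-byte char (#8). Advance 3.
Byte at offset 26: 0xE3 = 11100011 → 3-byte char (#9). Advance 3.
Byte at offset 29: 0xC7 = 11000111 → 2-byte char (#10). Advance 2.
Reached end at offset 31 after 10 code points.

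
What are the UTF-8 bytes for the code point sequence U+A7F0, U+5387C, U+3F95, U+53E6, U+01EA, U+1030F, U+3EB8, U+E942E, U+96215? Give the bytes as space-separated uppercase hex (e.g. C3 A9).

EA 9F B0 F1 93 A1 BC E3 BE 95 E5 8F A6 C7 AA F0 90 8C 8F E3 BA B8 F3 A9 90 AE F2 96 88 95

U+A7F0: 3-byte form → EA 9F B0.
U+5387C: 4-byte form → F1 93 A1 BC.
U+3F95: 3-byte form → E3 BE 95.
U+53E6: 3-byte form → E5 8F A6.
U+01EA: 2-byte form → C7 AA.
U+1030F: 4-byte form → F0 90 8C 8F.
U+3EB8: 3-byte form → E3 BA B8.
U+E942E: 4-byte form → F3 A9 90 AE.
U+96215: 4-byte form → F2 96 88 95.
Concatenated (30 bytes): EA 9F B0 F1 93 A1 BC E3 BE 95 E5 8F A6 C7 AA F0 90 8C 8F E3 BA B8 F3 A9 90 AE F2 96 88 95.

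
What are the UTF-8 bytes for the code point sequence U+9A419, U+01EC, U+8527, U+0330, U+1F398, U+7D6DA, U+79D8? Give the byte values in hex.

U+9A419: 4-byte form → F2 9A 90 99.
U+01EC: 2-byte form → C7 AC.
U+8527: 3-byte form → E8 94 A7.
U+0330: 2-byte form → CC B0.
U+1F398: 4-byte form → F0 9F 8E 98.
U+7D6DA: 4-byte form → F1 BD 9B 9A.
U+79D8: 3-byte form → E7 A7 98.
Concatenated (22 bytes): F2 9A 90 99 C7 AC E8 94 A7 CC B0 F0 9F 8E 98 F1 BD 9B 9A E7 A7 98.

F2 9A 90 99 C7 AC E8 94 A7 CC B0 F0 9F 8E 98 F1 BD 9B 9A E7 A7 98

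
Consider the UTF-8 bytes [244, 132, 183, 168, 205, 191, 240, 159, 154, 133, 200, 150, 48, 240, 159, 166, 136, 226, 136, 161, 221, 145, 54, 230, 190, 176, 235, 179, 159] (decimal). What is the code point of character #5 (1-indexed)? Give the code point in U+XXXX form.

U+0030

Offset 0: leading byte 0xF4 = 11110100 → 4-byte char #1 = F4 84 B7 A8.
Offset 4: leading byte 0xCD = 11001101 → 2-byte char #2 = CD BF.
Offset 6: leading byte 0xF0 = 11110000 → 4-byte char #3 = F0 9F 9A 85.
Offset 10: leading byte 0xC8 = 11001000 → 2-byte char #4 = C8 96.
Offset 12: leading byte 0x30 = 00110000 → 1-byte char #5 = 30.
Leading byte 0x30 = 00110000 matches 0xxxxxxx → 1-byte sequence.
Byte 1: 0x30 = 00110000, payload 0110000 (7 bits).
Concatenate: 0110000 = 0x30 (7 bits → U+0030).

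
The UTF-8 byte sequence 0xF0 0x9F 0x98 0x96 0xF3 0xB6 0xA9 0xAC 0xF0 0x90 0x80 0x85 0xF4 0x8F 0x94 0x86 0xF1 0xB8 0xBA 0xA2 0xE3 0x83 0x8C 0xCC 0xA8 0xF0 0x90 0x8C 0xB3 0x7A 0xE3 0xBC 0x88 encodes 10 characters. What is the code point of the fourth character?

Offset 0: leading byte 0xF0 = 11110000 → 4-byte char #1 = F0 9F 98 96.
Offset 4: leading byte 0xF3 = 11110011 → 4-byte char #2 = F3 B6 A9 AC.
Offset 8: leading byte 0xF0 = 11110000 → 4-byte char #3 = F0 90 80 85.
Offset 12: leading byte 0xF4 = 11110100 → 4-byte char #4 = F4 8F 94 86.
Leading byte 0xF4 = 11110100 matches 11110xxx → 4-byte sequence.
Byte 1: 0xF4 = 11110100, payload 100 (3 bits).
Byte 2: 0x8F = 10001111 (10xxxxxx ✓), payload 001111.
Byte 3: 0x94 = 10010100 (10xxxxxx ✓), payload 010100.
Byte 4: 0x86 = 10000110 (10xxxxxx ✓), payload 000110.
Concatenate: 100001111010100000110 = 0x10F506 (21 bits → U+10F506).

U+10F506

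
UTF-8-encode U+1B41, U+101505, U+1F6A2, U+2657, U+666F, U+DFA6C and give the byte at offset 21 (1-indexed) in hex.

1-indexed offset 21 is 0-indexed offset 20.
U+1B41 → 3-byte form E1 AD 81 at offsets 0–2.
U+101505 → 4-byte form F4 81 94 85 at offsets 3–6.
U+1F6A2 → 4-byte form F0 9F 9A A2 at offsets 7–10.
U+2657 → 3-byte form E2 99 97 at offsets 11–13.
U+666F → 3-byte form E6 99 AF at offsets 14–16.
U+DFA6C → 4-byte form F3 9F A9 AC at offsets 17–20.
Offset 20 falls in char 6's range; it's byte 4 of F3 9F A9 AC = 0xAC.

0xAC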